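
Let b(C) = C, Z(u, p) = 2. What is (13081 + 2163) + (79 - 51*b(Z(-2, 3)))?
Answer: 15221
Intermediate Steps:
(13081 + 2163) + (79 - 51*b(Z(-2, 3))) = (13081 + 2163) + (79 - 51*2) = 15244 + (79 - 102) = 15244 - 23 = 15221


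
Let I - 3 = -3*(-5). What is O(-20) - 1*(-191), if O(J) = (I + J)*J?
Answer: 231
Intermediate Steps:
I = 18 (I = 3 - 3*(-5) = 3 + 15 = 18)
O(J) = J*(18 + J) (O(J) = (18 + J)*J = J*(18 + J))
O(-20) - 1*(-191) = -20*(18 - 20) - 1*(-191) = -20*(-2) + 191 = 40 + 191 = 231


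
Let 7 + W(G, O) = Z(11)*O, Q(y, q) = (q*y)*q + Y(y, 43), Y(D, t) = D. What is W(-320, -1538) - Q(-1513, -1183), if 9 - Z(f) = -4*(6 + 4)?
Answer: 2117353001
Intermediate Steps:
Z(f) = 49 (Z(f) = 9 - (-4)*(6 + 4) = 9 - (-4)*10 = 9 - 1*(-40) = 9 + 40 = 49)
Q(y, q) = y + y*q**2 (Q(y, q) = (q*y)*q + y = y*q**2 + y = y + y*q**2)
W(G, O) = -7 + 49*O
W(-320, -1538) - Q(-1513, -1183) = (-7 + 49*(-1538)) - (-1513)*(1 + (-1183)**2) = (-7 - 75362) - (-1513)*(1 + 1399489) = -75369 - (-1513)*1399490 = -75369 - 1*(-2117428370) = -75369 + 2117428370 = 2117353001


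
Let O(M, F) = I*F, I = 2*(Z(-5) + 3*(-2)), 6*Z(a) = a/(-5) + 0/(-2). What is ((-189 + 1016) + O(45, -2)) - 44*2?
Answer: 2287/3 ≈ 762.33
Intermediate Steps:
Z(a) = -a/30 (Z(a) = (a/(-5) + 0/(-2))/6 = (a*(-⅕) + 0*(-½))/6 = (-a/5 + 0)/6 = (-a/5)/6 = -a/30)
I = -35/3 (I = 2*(-1/30*(-5) + 3*(-2)) = 2*(⅙ - 6) = 2*(-35/6) = -35/3 ≈ -11.667)
O(M, F) = -35*F/3
((-189 + 1016) + O(45, -2)) - 44*2 = ((-189 + 1016) - 35/3*(-2)) - 44*2 = (827 + 70/3) - 88 = 2551/3 - 88 = 2287/3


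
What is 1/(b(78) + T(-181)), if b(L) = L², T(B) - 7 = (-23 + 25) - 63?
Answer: 1/6030 ≈ 0.00016584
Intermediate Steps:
T(B) = -54 (T(B) = 7 + ((-23 + 25) - 63) = 7 + (2 - 63) = 7 - 61 = -54)
1/(b(78) + T(-181)) = 1/(78² - 54) = 1/(6084 - 54) = 1/6030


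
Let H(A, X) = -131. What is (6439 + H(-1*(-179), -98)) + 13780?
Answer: 20088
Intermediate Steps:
(6439 + H(-1*(-179), -98)) + 13780 = (6439 - 131) + 13780 = 6308 + 13780 = 20088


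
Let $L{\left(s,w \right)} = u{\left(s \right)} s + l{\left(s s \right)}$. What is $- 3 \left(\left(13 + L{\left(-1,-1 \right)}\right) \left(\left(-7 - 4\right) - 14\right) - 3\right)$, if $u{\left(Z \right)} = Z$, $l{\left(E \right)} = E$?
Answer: $1134$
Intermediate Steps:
$L{\left(s,w \right)} = 2 s^{2}$ ($L{\left(s,w \right)} = s s + s s = s^{2} + s^{2} = 2 s^{2}$)
$- 3 \left(\left(13 + L{\left(-1,-1 \right)}\right) \left(\left(-7 - 4\right) - 14\right) - 3\right) = - 3 \left(\left(13 + 2 \left(-1\right)^{2}\right) \left(\left(-7 - 4\right) - 14\right) - 3\right) = - 3 \left(\left(13 + 2 \cdot 1\right) \left(\left(-7 - 4\right) - 14\right) - 3\right) = - 3 \left(\left(13 + 2\right) \left(-11 - 14\right) - 3\right) = - 3 \left(15 \left(-25\right) - 3\right) = - 3 \left(-375 - 3\right) = \left(-3\right) \left(-378\right) = 1134$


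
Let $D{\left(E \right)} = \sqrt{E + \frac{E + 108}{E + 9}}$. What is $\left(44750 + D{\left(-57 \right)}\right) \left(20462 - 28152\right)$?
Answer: $-344127500 - \frac{3845 i \sqrt{929}}{2} \approx -3.4413 \cdot 10^{8} - 58597.0 i$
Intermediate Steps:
$D{\left(E \right)} = \sqrt{E + \frac{108 + E}{9 + E}}$
$\left(44750 + D{\left(-57 \right)}\right) \left(20462 - 28152\right) = \left(44750 + \sqrt{\frac{108 - 57 - 57 \left(9 - 57\right)}{9 - 57}}\right) \left(20462 - 28152\right) = \left(44750 + \sqrt{\frac{108 - 57 - -2736}{-48}}\right) \left(-7690\right) = \left(44750 + \sqrt{- \frac{108 - 57 + 2736}{48}}\right) \left(-7690\right) = \left(44750 + \sqrt{\left(- \frac{1}{48}\right) 2787}\right) \left(-7690\right) = \left(44750 + \sqrt{- \frac{929}{16}}\right) \left(-7690\right) = \left(44750 + \frac{i \sqrt{929}}{4}\right) \left(-7690\right) = -344127500 - \frac{3845 i \sqrt{929}}{2}$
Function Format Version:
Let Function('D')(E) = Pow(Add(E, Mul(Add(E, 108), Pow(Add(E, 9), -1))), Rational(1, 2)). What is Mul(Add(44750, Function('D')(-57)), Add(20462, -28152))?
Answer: Add(-344127500, Mul(Rational(-3845, 2), I, Pow(929, Rational(1, 2)))) ≈ Add(-3.4413e+8, Mul(-58597., I))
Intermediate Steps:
Function('D')(E) = Pow(Add(E, Mul(Pow(Add(9, E), -1), Add(108, E))), Rational(1, 2)) (Function('D')(E) = Pow(Add(E, Mul(Add(108, E), Pow(Add(9, E), -1))), Rational(1, 2)) = Pow(Add(E, Mul(Pow(Add(9, E), -1), Add(108, E))), Rational(1, 2)))
Mul(Add(44750, Function('D')(-57)), Add(20462, -28152)) = Mul(Add(44750, Pow(Mul(Pow(Add(9, -57), -1), Add(108, -57, Mul(-57, Add(9, -57)))), Rational(1, 2))), Add(20462, -28152)) = Mul(Add(44750, Pow(Mul(Pow(-48, -1), Add(108, -57, Mul(-57, -48))), Rational(1, 2))), -7690) = Mul(Add(44750, Pow(Mul(Rational(-1, 48), Add(108, -57, 2736)), Rational(1, 2))), -7690) = Mul(Add(44750, Pow(Mul(Rational(-1, 48), 2787), Rational(1, 2))), -7690) = Mul(Add(44750, Pow(Rational(-929, 16), Rational(1, 2))), -7690) = Mul(Add(44750, Mul(Rational(1, 4), I, Pow(929, Rational(1, 2)))), -7690) = Add(-344127500, Mul(Rational(-3845, 2), I, Pow(929, Rational(1, 2))))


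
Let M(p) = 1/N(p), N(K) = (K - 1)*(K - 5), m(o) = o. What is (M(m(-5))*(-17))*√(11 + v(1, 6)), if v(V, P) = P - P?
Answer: -17*√11/60 ≈ -0.93971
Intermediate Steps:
v(V, P) = 0
N(K) = (-1 + K)*(-5 + K)
M(p) = 1/(5 + p² - 6*p)
(M(m(-5))*(-17))*√(11 + v(1, 6)) = (-17/(5 + (-5)² - 6*(-5)))*√(11 + 0) = (-17/(5 + 25 + 30))*√11 = (-17/60)*√11 = ((1/60)*(-17))*√11 = -17*√11/60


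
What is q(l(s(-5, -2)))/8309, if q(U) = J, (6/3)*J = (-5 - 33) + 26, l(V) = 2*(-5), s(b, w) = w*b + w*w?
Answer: -6/8309 ≈ -0.00072211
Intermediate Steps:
s(b, w) = w² + b*w (s(b, w) = b*w + w² = w² + b*w)
l(V) = -10
J = -6 (J = ((-5 - 33) + 26)/2 = (-38 + 26)/2 = (½)*(-12) = -6)
q(U) = -6
q(l(s(-5, -2)))/8309 = -6/8309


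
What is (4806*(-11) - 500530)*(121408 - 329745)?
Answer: 115292862452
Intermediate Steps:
(4806*(-11) - 500530)*(121408 - 329745) = (-52866 - 500530)*(-208337) = -553396*(-208337) = 115292862452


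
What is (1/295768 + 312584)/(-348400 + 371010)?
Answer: 92452344513/6687314480 ≈ 13.825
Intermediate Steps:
(1/295768 + 312584)/(-348400 + 371010) = (1/295768 + 312584)/22610 = (92452344513/295768)*(1/22610) = 92452344513/6687314480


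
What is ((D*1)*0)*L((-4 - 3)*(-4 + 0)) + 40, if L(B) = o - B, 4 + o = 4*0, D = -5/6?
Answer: 40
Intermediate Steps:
D = -⅚ (D = -5*⅙ = -⅚ ≈ -0.83333)
o = -4 (o = -4 + 4*0 = -4 + 0 = -4)
L(B) = -4 - B
((D*1)*0)*L((-4 - 3)*(-4 + 0)) + 40 = (-⅚*1*0)*(-4 - (-4 - 3)*(-4 + 0)) + 40 = (-⅚*0)*(-4 - (-7)*(-4)) + 40 = 0*(-4 - 1*28) + 40 = 0*(-4 - 28) + 40 = 0*(-32) + 40 = 0 + 40 = 40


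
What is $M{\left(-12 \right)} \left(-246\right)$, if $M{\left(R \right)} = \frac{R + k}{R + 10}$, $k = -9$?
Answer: $-2583$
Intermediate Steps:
$M{\left(R \right)} = \frac{-9 + R}{10 + R}$ ($M{\left(R \right)} = \frac{R - 9}{R + 10} = \frac{-9 + R}{10 + R}$)
$M{\left(-12 \right)} \left(-246\right) = \frac{-9 - 12}{10 - 12} \left(-246\right) = \frac{1}{-2} \left(-21\right) \left(-246\right) = \left(- \frac{1}{2}\right) \left(-21\right) \left(-246\right) = \frac{21}{2} \left(-246\right) = -2583$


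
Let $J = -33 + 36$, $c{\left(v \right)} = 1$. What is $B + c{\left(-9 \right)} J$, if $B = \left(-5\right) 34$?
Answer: $-167$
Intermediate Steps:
$B = -170$
$J = 3$
$B + c{\left(-9 \right)} J = -170 + 1 \cdot 3 = -170 + 3 = -167$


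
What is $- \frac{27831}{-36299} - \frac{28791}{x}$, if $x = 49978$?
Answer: $\frac{345853209}{1814151422} \approx 0.19064$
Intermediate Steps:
$- \frac{27831}{-36299} - \frac{28791}{x} = - \frac{27831}{-36299} - \frac{28791}{49978} = \left(-27831\right) \left(- \frac{1}{36299}\right) - \frac{28791}{49978} = \frac{27831}{36299} - \frac{28791}{49978} = \frac{345853209}{1814151422}$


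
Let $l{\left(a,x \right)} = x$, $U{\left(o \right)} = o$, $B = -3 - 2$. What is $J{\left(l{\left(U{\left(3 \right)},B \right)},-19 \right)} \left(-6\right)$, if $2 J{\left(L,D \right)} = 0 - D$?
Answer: $-57$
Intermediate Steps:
$B = -5$ ($B = -3 - 2 = -5$)
$J{\left(L,D \right)} = - \frac{D}{2}$ ($J{\left(L,D \right)} = \frac{0 - D}{2} = \frac{\left(-1\right) D}{2} = - \frac{D}{2}$)
$J{\left(l{\left(U{\left(3 \right)},B \right)},-19 \right)} \left(-6\right) = \left(- \frac{1}{2}\right) \left(-19\right) \left(-6\right) = \frac{19}{2} \left(-6\right) = -57$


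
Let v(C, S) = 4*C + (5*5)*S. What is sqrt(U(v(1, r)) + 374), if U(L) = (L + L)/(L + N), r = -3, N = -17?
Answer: sqrt(181797)/22 ≈ 19.381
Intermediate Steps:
v(C, S) = 4*C + 25*S
U(L) = 2*L/(-17 + L) (U(L) = (L + L)/(L - 17) = (2*L)/(-17 + L) = 2*L/(-17 + L))
sqrt(U(v(1, r)) + 374) = sqrt(2*(4*1 + 25*(-3))/(-17 + (4*1 + 25*(-3))) + 374) = sqrt(2*(4 - 75)/(-17 + (4 - 75)) + 374) = sqrt(2*(-71)/(-17 - 71) + 374) = sqrt(2*(-71)/(-88) + 374) = sqrt(2*(-71)*(-1/88) + 374) = sqrt(71/44 + 374) = sqrt(16527/44) = sqrt(181797)/22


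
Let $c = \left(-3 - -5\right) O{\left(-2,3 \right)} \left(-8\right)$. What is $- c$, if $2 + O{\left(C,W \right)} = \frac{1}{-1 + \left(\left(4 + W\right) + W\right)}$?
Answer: $- \frac{272}{9} \approx -30.222$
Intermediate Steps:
$O{\left(C,W \right)} = -2 + \frac{1}{3 + 2 W}$ ($O{\left(C,W \right)} = -2 + \frac{1}{-1 + \left(\left(4 + W\right) + W\right)} = -2 + \frac{1}{-1 + \left(4 + 2 W\right)} = -2 + \frac{1}{3 + 2 W}$)
$c = \frac{272}{9}$ ($c = \left(-3 - -5\right) \frac{-5 - 12}{3 + 2 \cdot 3} \left(-8\right) = \left(-3 + 5\right) \frac{-5 - 12}{3 + 6} \left(-8\right) = 2 \cdot \frac{1}{9} \left(-17\right) \left(-8\right) = 2 \left(- \frac{17}{9}\right) \left(-8\right) = \left(- \frac{34}{9}\right) \left(-8\right) = \frac{272}{9} \approx 30.222$)
$- c = \left(-1\right) \frac{272}{9} = - \frac{272}{9}$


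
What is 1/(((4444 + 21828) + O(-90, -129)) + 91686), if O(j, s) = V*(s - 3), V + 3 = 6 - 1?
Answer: 1/117694 ≈ 8.4966e-6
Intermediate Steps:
V = 2 (V = -3 + (6 - 1) = -3 + 5 = 2)
O(j, s) = -6 + 2*s (O(j, s) = 2*(s - 3) = 2*(-3 + s) = -6 + 2*s)
1/(((4444 + 21828) + O(-90, -129)) + 91686) = 1/(((4444 + 21828) + (-6 + 2*(-129))) + 91686) = 1/((26272 + (-6 - 258)) + 91686) = 1/((26272 - 264) + 91686) = 1/(26008 + 91686) = 1/117694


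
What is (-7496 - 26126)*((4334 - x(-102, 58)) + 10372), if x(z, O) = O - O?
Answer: -494445132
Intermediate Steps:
x(z, O) = 0
(-7496 - 26126)*((4334 - x(-102, 58)) + 10372) = (-7496 - 26126)*((4334 - 1*0) + 10372) = -33622*((4334 + 0) + 10372) = -33622*(4334 + 10372) = -33622*14706 = -494445132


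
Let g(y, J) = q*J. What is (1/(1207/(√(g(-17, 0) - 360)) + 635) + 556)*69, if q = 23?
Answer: 5624862932436/146617849 + 499698*I*√10/146617849 ≈ 38364.0 + 0.010778*I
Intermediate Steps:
g(y, J) = 23*J
(1/(1207/(√(g(-17, 0) - 360)) + 635) + 556)*69 = (1/(1207/(√(23*0 - 360)) + 635) + 556)*69 = (1/(1207/(√(0 - 360)) + 635) + 556)*69 = (1/(1207/(√(-360)) + 635) + 556)*69 = (1/(1207/((6*I*√10)) + 635) + 556)*69 = (1/(1207*(-I*√10/60) + 635) + 556)*69 = (1/(-1207*I*√10/60 + 635) + 556)*69 = (1/(635 - 1207*I*√10/60) + 556)*69 = (556 + 1/(635 - 1207*I*√10/60))*69 = 38364 + 69/(635 - 1207*I*√10/60)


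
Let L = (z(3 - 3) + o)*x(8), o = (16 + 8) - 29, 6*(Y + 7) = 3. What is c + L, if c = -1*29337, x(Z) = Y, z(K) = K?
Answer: -58609/2 ≈ -29305.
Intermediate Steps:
Y = -13/2 (Y = -7 + (⅙)*3 = -7 + ½ = -13/2 ≈ -6.5000)
x(Z) = -13/2
o = -5 (o = 24 - 29 = -5)
L = 65/2 (L = ((3 - 3) - 5)*(-13/2) = (0 - 5)*(-13/2) = -5*(-13/2) = 65/2 ≈ 32.500)
c = -29337
c + L = -29337 + 65/2 = -58609/2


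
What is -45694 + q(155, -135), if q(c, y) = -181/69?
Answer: -3153067/69 ≈ -45697.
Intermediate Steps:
q(c, y) = -181/69 (q(c, y) = -181*1/69 = -181/69)
-45694 + q(155, -135) = -45694 - 181/69 = -3153067/69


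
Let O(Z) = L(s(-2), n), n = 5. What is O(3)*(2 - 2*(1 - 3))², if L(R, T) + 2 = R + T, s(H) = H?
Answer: 36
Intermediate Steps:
L(R, T) = -2 + R + T (L(R, T) = -2 + (R + T) = -2 + R + T)
O(Z) = 1 (O(Z) = -2 - 2 + 5 = 1)
O(3)*(2 - 2*(1 - 3))² = 1*(2 - 2*(1 - 3))² = 1*(2 - 2*(-2))² = 1*(2 + 4)² = 1*6² = 1*36 = 36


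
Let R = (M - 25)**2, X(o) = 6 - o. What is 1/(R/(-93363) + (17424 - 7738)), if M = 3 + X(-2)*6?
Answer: 93363/904313342 ≈ 0.00010324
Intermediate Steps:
M = 51 (M = 3 + (6 - 1*(-2))*6 = 3 + (6 + 2)*6 = 3 + 8*6 = 3 + 48 = 51)
R = 676 (R = (51 - 25)**2 = 26**2 = 676)
1/(R/(-93363) + (17424 - 7738)) = 1/(676/(-93363) + (17424 - 7738)) = 1/(676*(-1/93363) + 9686) = 1/(-676/93363 + 9686) = 1/(904313342/93363) = 93363/904313342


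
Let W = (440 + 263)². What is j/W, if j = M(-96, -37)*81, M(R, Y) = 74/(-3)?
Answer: -54/13357 ≈ -0.0040428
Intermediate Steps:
M(R, Y) = -74/3 (M(R, Y) = 74*(-⅓) = -74/3)
W = 494209 (W = 703² = 494209)
j = -1998 (j = -74/3*81 = -1998)
j/W = -1998/494209 = -1998*1/494209 = -54/13357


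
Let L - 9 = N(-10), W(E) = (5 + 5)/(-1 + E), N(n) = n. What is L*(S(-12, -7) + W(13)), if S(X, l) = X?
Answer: 67/6 ≈ 11.167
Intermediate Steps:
W(E) = 10/(-1 + E)
L = -1 (L = 9 - 10 = -1)
L*(S(-12, -7) + W(13)) = -(-12 + 10/(-1 + 13)) = -(-12 + 10/12) = -(-12 + 10*(1/12)) = -(-12 + ⅚) = -1*(-67/6) = 67/6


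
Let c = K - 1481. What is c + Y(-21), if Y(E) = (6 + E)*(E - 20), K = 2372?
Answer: 1506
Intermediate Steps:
Y(E) = (-20 + E)*(6 + E) (Y(E) = (6 + E)*(-20 + E) = (-20 + E)*(6 + E))
c = 891 (c = 2372 - 1481 = 891)
c + Y(-21) = 891 + (-120 + (-21)**2 - 14*(-21)) = 891 + (-120 + 441 + 294) = 891 + 615 = 1506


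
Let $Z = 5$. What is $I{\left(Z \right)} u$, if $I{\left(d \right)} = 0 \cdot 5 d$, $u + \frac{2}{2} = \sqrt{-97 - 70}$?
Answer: $0$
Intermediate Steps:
$u = -1 + i \sqrt{167}$ ($u = -1 + \sqrt{-97 - 70} = -1 + \sqrt{-167} = -1 + i \sqrt{167} \approx -1.0 + 12.923 i$)
$I{\left(d \right)} = 0$ ($I{\left(d \right)} = 0 d = 0$)
$I{\left(Z \right)} u = 0 \left(-1 + i \sqrt{167}\right) = 0$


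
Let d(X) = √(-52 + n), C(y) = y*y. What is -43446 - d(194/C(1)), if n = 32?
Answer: -43446 - 2*I*√5 ≈ -43446.0 - 4.4721*I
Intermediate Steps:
C(y) = y²
d(X) = 2*I*√5 (d(X) = √(-52 + 32) = √(-20) = 2*I*√5)
-43446 - d(194/C(1)) = -43446 - 2*I*√5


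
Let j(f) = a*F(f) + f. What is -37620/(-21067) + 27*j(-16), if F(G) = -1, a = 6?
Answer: -12476178/21067 ≈ -592.21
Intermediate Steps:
j(f) = -6 + f (j(f) = 6*(-1) + f = -6 + f)
-37620/(-21067) + 27*j(-16) = -37620/(-21067) + 27*(-6 - 16) = -37620*(-1/21067) + 27*(-22) = 37620/21067 - 594 = -12476178/21067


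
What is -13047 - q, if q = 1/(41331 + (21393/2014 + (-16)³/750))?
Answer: -407316061010541/31219135453 ≈ -13047.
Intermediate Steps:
q = 755250/31219135453 (q = 1/(41331 + (21393*(1/2014) - 4096*1/750)) = 1/(41331 + (21393/2014 - 2048/375)) = 1/(41331 + 3897703/755250) = 1/(31219135453/755250) = 755250/31219135453 ≈ 2.4192e-5)
-13047 - q = -13047 - 1*755250/31219135453 = -13047 - 755250/31219135453 = -407316061010541/31219135453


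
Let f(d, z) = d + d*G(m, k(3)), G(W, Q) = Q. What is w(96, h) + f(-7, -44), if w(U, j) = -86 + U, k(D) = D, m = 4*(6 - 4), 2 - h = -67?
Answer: -18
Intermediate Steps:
h = 69 (h = 2 - 1*(-67) = 2 + 67 = 69)
m = 8 (m = 4*2 = 8)
f(d, z) = 4*d (f(d, z) = d + d*3 = d + 3*d = 4*d)
w(96, h) + f(-7, -44) = (-86 + 96) + 4*(-7) = 10 - 28 = -18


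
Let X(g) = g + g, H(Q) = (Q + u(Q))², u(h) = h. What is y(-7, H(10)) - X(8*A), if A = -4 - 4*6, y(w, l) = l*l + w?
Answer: 160441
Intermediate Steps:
H(Q) = 4*Q² (H(Q) = (Q + Q)² = (2*Q)² = 4*Q²)
y(w, l) = w + l² (y(w, l) = l² + w = w + l²)
A = -28 (A = -4 - 24 = -28)
X(g) = 2*g
y(-7, H(10)) - X(8*A) = (-7 + (4*10²)²) - 2*8*(-28) = (-7 + (4*100)²) - 2*(-224) = (-7 + 400²) - 1*(-448) = (-7 + 160000) + 448 = 159993 + 448 = 160441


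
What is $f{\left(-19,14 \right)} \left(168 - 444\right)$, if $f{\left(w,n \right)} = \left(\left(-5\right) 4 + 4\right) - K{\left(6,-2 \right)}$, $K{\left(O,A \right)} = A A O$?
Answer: $11040$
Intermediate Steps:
$K{\left(O,A \right)} = O A^{2}$ ($K{\left(O,A \right)} = A^{2} O = O A^{2}$)
$f{\left(w,n \right)} = -40$ ($f{\left(w,n \right)} = \left(\left(-5\right) 4 + 4\right) - 6 \left(-2\right)^{2} = \left(-20 + 4\right) - 6 \cdot 4 = -16 - 24 = -40$)
$f{\left(-19,14 \right)} \left(168 - 444\right) = - 40 \left(168 - 444\right) = \left(-40\right) \left(-276\right) = 11040$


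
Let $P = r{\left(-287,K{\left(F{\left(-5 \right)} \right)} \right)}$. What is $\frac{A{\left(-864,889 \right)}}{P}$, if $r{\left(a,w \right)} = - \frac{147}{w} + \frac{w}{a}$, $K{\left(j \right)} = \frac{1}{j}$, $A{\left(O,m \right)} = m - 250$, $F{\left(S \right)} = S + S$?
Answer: $\frac{1833930}{4218901} \approx 0.43469$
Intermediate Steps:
$F{\left(S \right)} = 2 S$
$A{\left(O,m \right)} = -250 + m$ ($A{\left(O,m \right)} = m - 250 = -250 + m$)
$P = \frac{4218901}{2870}$ ($P = - \frac{147}{\frac{1}{2 \left(-5\right)}} + \frac{1}{2 \left(-5\right) \left(-287\right)} = - \frac{147}{\frac{1}{-10}} + \frac{1}{-10} \left(- \frac{1}{287}\right) = - \frac{147}{- \frac{1}{10}} - - \frac{1}{2870} = \left(-147\right) \left(-10\right) + \frac{1}{2870} = 1470 + \frac{1}{2870} = \frac{4218901}{2870} \approx 1470.0$)
$\frac{A{\left(-864,889 \right)}}{P} = \frac{-250 + 889}{\frac{4218901}{2870}} = 639 \cdot \frac{2870}{4218901} = \frac{1833930}{4218901}$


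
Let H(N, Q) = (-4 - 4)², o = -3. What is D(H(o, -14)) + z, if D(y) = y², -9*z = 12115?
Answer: 24749/9 ≈ 2749.9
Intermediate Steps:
H(N, Q) = 64 (H(N, Q) = (-8)² = 64)
z = -12115/9 (z = -⅑*12115 = -12115/9 ≈ -1346.1)
D(H(o, -14)) + z = 64² - 12115/9 = 4096 - 12115/9 = 24749/9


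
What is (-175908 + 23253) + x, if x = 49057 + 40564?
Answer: -63034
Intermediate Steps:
x = 89621
(-175908 + 23253) + x = (-175908 + 23253) + 89621 = -152655 + 89621 = -63034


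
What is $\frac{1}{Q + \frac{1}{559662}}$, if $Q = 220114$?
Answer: $\frac{559662}{123189441469} \approx 4.5431 \cdot 10^{-6}$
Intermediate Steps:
$\frac{1}{Q + \frac{1}{559662}} = \frac{1}{220114 + \frac{1}{559662}} = \frac{1}{\frac{123189441469}{559662}} = \frac{559662}{123189441469}$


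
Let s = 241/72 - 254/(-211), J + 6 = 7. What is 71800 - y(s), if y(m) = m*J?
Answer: 1090716461/15192 ≈ 71796.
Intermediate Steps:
J = 1 (J = -6 + 7 = 1)
s = 69139/15192 (s = 241*(1/72) - 254*(-1/211) = 241/72 + 254/211 = 69139/15192 ≈ 4.5510)
y(m) = m (y(m) = m*1 = m)
71800 - y(s) = 71800 - 1*69139/15192 = 71800 - 69139/15192 = 1090716461/15192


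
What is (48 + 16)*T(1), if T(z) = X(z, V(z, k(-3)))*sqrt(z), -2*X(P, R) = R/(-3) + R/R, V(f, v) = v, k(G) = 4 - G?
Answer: 128/3 ≈ 42.667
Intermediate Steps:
X(P, R) = -1/2 + R/6 (X(P, R) = -(R/(-3) + R/R)/2 = -(R*(-1/3) + 1)/2 = -(-R/3 + 1)/2 = -(1 - R/3)/2 = -1/2 + R/6)
T(z) = 2*sqrt(z)/3 (T(z) = (-1/2 + (4 - 1*(-3))/6)*sqrt(z) = (-1/2 + (4 + 3)/6)*sqrt(z) = (-1/2 + (1/6)*7)*sqrt(z) = (-1/2 + 7/6)*sqrt(z) = 2*sqrt(z)/3)
(48 + 16)*T(1) = (48 + 16)*(2*sqrt(1)/3) = 64*((2/3)*1) = 64*(2/3) = 128/3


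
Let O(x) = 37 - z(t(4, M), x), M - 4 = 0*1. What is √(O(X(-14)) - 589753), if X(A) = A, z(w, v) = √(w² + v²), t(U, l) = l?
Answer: √(-589716 - 2*√53) ≈ 767.94*I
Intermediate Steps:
M = 4 (M = 4 + 0*1 = 4 + 0 = 4)
z(w, v) = √(v² + w²)
O(x) = 37 - √(16 + x²) (O(x) = 37 - √(x² + 4²) = 37 - √(x² + 16) = 37 - √(16 + x²))
√(O(X(-14)) - 589753) = √((37 - √(16 + (-14)²)) - 589753) = √((37 - √(16 + 196)) - 589753) = √((37 - √212) - 589753) = √((37 - 2*√53) - 589753) = √(-589716 - 2*√53)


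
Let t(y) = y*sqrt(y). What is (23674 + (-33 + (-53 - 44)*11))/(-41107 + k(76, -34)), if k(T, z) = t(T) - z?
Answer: -927181902/1686552353 - 3431248*sqrt(19)/1686552353 ≈ -0.55862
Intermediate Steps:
t(y) = y**(3/2)
k(T, z) = T**(3/2) - z
(23674 + (-33 + (-53 - 44)*11))/(-41107 + k(76, -34)) = (23674 + (-33 + (-53 - 44)*11))/(-41107 + (76**(3/2) - 1*(-34))) = (23674 + (-33 - 97*11))/(-41107 + (152*sqrt(19) + 34)) = (23674 + (-33 - 1067))/(-41107 + (34 + 152*sqrt(19))) = (23674 - 1100)/(-41073 + 152*sqrt(19)) = 22574/(-41073 + 152*sqrt(19))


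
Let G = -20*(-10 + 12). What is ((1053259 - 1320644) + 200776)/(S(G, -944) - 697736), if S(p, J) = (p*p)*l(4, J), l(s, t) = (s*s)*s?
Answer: 66609/595336 ≈ 0.11188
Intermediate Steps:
l(s, t) = s³ (l(s, t) = s²*s = s³)
G = -40 (G = -20*2 = -40)
S(p, J) = 64*p² (S(p, J) = (p*p)*4³ = p²*64 = 64*p²)
((1053259 - 1320644) + 200776)/(S(G, -944) - 697736) = ((1053259 - 1320644) + 200776)/(64*(-40)² - 697736) = (-267385 + 200776)/(64*1600 - 697736) = -66609/(102400 - 697736) = -66609/(-595336) = -66609*(-1/595336) = 66609/595336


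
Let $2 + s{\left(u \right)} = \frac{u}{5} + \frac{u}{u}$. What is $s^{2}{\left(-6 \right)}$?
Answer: $\frac{121}{25} \approx 4.84$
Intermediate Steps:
$s{\left(u \right)} = -1 + \frac{u}{5}$ ($s{\left(u \right)} = -2 + \left(\frac{u}{5} + \frac{u}{u}\right) = -2 + \left(u \frac{1}{5} + 1\right) = -2 + \left(\frac{u}{5} + 1\right) = -2 + \left(1 + \frac{u}{5}\right) = -1 + \frac{u}{5}$)
$s^{2}{\left(-6 \right)} = \left(-1 + \frac{1}{5} \left(-6\right)\right)^{2} = \left(-1 - \frac{6}{5}\right)^{2} = \left(- \frac{11}{5}\right)^{2} = \frac{121}{25}$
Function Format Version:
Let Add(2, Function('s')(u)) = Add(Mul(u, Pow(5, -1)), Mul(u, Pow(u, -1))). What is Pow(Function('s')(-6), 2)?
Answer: Rational(121, 25) ≈ 4.8400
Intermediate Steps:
Function('s')(u) = Add(-1, Mul(Rational(1, 5), u)) (Function('s')(u) = Add(-2, Add(Mul(u, Pow(5, -1)), Mul(u, Pow(u, -1)))) = Add(-2, Add(Mul(u, Rational(1, 5)), 1)) = Add(-2, Add(Mul(Rational(1, 5), u), 1)) = Add(-2, Add(1, Mul(Rational(1, 5), u))) = Add(-1, Mul(Rational(1, 5), u)))
Pow(Function('s')(-6), 2) = Pow(Add(-1, Mul(Rational(1, 5), -6)), 2) = Pow(Add(-1, Rational(-6, 5)), 2) = Pow(Rational(-11, 5), 2) = Rational(121, 25)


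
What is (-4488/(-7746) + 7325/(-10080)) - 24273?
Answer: -63174652435/2602656 ≈ -24273.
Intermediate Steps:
(-4488/(-7746) + 7325/(-10080)) - 24273 = (-4488*(-1/7746) + 7325*(-1/10080)) - 24273 = (748/1291 - 1465/2016) - 24273 = -383347/2602656 - 24273 = -63174652435/2602656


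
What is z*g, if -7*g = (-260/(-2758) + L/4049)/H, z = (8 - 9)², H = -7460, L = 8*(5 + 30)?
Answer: 91249/29157407762 ≈ 3.1295e-6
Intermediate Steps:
L = 280 (L = 8*35 = 280)
z = 1 (z = (-1)² = 1)
g = 91249/29157407762 (g = -(-260/(-2758) + 280/4049)/(7*(-7460)) = -(-260*(-1/2758) + 280*(1/4049))*(-1)/(7*7460) = -(130/1379 + 280/4049)*(-1)/(7*7460) = -912490*(-1)/(39084997*7460) = -⅐*(-91249/4165343966) = 91249/29157407762 ≈ 3.1295e-6)
z*g = 1*(91249/29157407762) = 91249/29157407762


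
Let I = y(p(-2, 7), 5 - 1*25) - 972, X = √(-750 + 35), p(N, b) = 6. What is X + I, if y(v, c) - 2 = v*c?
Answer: -1090 + I*√715 ≈ -1090.0 + 26.739*I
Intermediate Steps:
y(v, c) = 2 + c*v (y(v, c) = 2 + v*c = 2 + c*v)
X = I*√715 (X = √(-715) = I*√715 ≈ 26.739*I)
I = -1090 (I = (2 + (5 - 1*25)*6) - 972 = (2 + (5 - 25)*6) - 972 = (2 - 20*6) - 972 = (2 - 120) - 972 = -118 - 972 = -1090)
X + I = I*√715 - 1090 = -1090 + I*√715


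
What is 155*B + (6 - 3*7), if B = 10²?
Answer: 15485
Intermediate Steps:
B = 100
155*B + (6 - 3*7) = 155*100 + (6 - 3*7) = 15500 + (6 - 21) = 15500 - 15 = 15485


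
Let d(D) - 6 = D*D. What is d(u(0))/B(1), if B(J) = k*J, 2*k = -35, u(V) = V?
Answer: -12/35 ≈ -0.34286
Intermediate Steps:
k = -35/2 (k = (1/2)*(-35) = -35/2 ≈ -17.500)
d(D) = 6 + D**2 (d(D) = 6 + D*D = 6 + D**2)
B(J) = -35*J/2
d(u(0))/B(1) = (6 + 0**2)/((-35/2*1)) = (6 + 0)/(-35/2) = 6*(-2/35) = -12/35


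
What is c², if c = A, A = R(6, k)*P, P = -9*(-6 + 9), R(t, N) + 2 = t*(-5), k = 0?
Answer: 746496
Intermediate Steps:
R(t, N) = -2 - 5*t (R(t, N) = -2 + t*(-5) = -2 - 5*t)
P = -27 (P = -9*3 = -27)
A = 864 (A = (-2 - 5*6)*(-27) = (-2 - 30)*(-27) = -32*(-27) = 864)
c = 864
c² = 864² = 746496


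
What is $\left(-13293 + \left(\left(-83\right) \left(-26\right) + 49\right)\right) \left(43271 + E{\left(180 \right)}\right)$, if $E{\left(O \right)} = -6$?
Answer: $-479635790$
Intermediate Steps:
$\left(-13293 + \left(\left(-83\right) \left(-26\right) + 49\right)\right) \left(43271 + E{\left(180 \right)}\right) = \left(-13293 + \left(\left(-83\right) \left(-26\right) + 49\right)\right) \left(43271 - 6\right) = \left(-13293 + \left(2158 + 49\right)\right) 43265 = \left(-13293 + 2207\right) 43265 = \left(-11086\right) 43265 = -479635790$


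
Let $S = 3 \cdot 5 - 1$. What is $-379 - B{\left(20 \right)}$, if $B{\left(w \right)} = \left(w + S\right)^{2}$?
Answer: $-1535$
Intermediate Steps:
$S = 14$ ($S = 15 - 1 = 14$)
$B{\left(w \right)} = \left(14 + w\right)^{2}$ ($B{\left(w \right)} = \left(w + 14\right)^{2} = \left(14 + w\right)^{2}$)
$-379 - B{\left(20 \right)} = -379 - \left(14 + 20\right)^{2} = -379 - 34^{2} = -379 - 1156 = -1535$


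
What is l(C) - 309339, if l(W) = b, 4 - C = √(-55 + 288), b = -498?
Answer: -309837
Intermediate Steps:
C = 4 - √233 (C = 4 - √(-55 + 288) = 4 - √233 ≈ -11.264)
l(W) = -498
l(C) - 309339 = -498 - 309339 = -309837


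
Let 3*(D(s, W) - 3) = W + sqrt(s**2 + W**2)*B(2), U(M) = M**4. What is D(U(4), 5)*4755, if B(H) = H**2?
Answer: 22190 + 6340*sqrt(65561) ≈ 1.6455e+6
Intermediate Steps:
D(s, W) = 3 + W/3 + 4*sqrt(W**2 + s**2)/3 (D(s, W) = 3 + (W + sqrt(s**2 + W**2)*2**2)/3 = 3 + (W + sqrt(W**2 + s**2)*4)/3 = 3 + (W + 4*sqrt(W**2 + s**2))/3 = 3 + (W/3 + 4*sqrt(W**2 + s**2)/3) = 3 + W/3 + 4*sqrt(W**2 + s**2)/3)
D(U(4), 5)*4755 = (3 + (1/3)*5 + 4*sqrt(5**2 + (4**4)**2)/3)*4755 = (3 + 5/3 + 4*sqrt(25 + 256**2)/3)*4755 = (3 + 5/3 + 4*sqrt(25 + 65536)/3)*4755 = (3 + 5/3 + 4*sqrt(65561)/3)*4755 = (14/3 + 4*sqrt(65561)/3)*4755 = 22190 + 6340*sqrt(65561)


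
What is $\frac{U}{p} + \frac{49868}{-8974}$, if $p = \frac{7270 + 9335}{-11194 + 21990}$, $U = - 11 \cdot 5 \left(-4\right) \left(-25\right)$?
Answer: $- \frac{7624089002}{2128761} \approx -3581.5$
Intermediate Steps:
$U = -5500$ ($U = \left(-11\right) \left(-20\right) \left(-25\right) = 220 \left(-25\right) = -5500$)
$p = \frac{16605}{10796} \approx 1.5381$
$\frac{U}{p} + \frac{49868}{-8974} = - \frac{5500}{\frac{16605}{10796}} + \frac{49868}{-8974} = \left(-5500\right) \frac{10796}{16605} + 49868 \left(- \frac{1}{8974}\right) = - \frac{11875600}{3321} - \frac{3562}{641} = - \frac{7624089002}{2128761}$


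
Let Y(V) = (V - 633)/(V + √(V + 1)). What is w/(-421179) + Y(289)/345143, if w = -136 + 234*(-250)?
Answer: 1684370871695524/12099039411761907 + 344*√290/28726597033 ≈ 0.13922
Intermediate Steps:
w = -58636 (w = -136 - 58500 = -58636)
Y(V) = (-633 + V)/(V + √(1 + V))
w/(-421179) + Y(289)/345143 = -58636/(-421179) + ((-633 + 289)/(289 + √(1 + 289)))/345143 = -58636*(-1/421179) + (-344/(289 + √290))*(1/345143) = 58636/421179 - 344/(289 + √290)*(1/345143) = 58636/421179 - 344/(345143*(289 + √290))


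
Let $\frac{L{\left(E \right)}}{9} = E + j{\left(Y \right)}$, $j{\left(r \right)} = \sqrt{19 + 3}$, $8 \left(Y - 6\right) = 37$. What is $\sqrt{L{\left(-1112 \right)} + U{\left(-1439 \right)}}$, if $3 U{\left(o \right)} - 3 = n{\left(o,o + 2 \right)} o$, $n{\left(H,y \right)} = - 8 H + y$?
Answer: $\frac{\sqrt{-43583838 + 81 \sqrt{22}}}{3} \approx 2200.6 i$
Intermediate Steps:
$Y = \frac{85}{8}$ ($Y = 6 + \frac{1}{8} \cdot 37 = 6 + \frac{37}{8} = \frac{85}{8} \approx 10.625$)
$n{\left(H,y \right)} = y - 8 H$
$j{\left(r \right)} = \sqrt{22}$
$L{\left(E \right)} = 9 E + 9 \sqrt{22}$ ($L{\left(E \right)} = 9 \left(E + \sqrt{22}\right) = 9 E + 9 \sqrt{22}$)
$U{\left(o \right)} = 1 + \frac{o \left(2 - 7 o\right)}{3}$ ($U{\left(o \right)} = 1 + \frac{\left(\left(o + 2\right) - 8 o\right) o}{3} = 1 + \frac{\left(\left(2 + o\right) - 8 o\right) o}{3} = 1 + \frac{\left(2 - 7 o\right) o}{3} = 1 + \frac{o \left(2 - 7 o\right)}{3}$)
$\sqrt{L{\left(-1112 \right)} + U{\left(-1439 \right)}} = \sqrt{\left(9 \left(-1112\right) + 9 \sqrt{22}\right) + \left(1 - - \frac{1439 \left(-2 + 7 \left(-1439\right)\right)}{3}\right)} = \sqrt{\left(-10008 + 9 \sqrt{22}\right) + \left(1 - - \frac{1439 \left(-2 - 10073\right)}{3}\right)} = \sqrt{\left(-10008 + 9 \sqrt{22}\right) + \left(1 - \left(- \frac{1439}{3}\right) \left(-10075\right)\right)} = \sqrt{\left(-10008 + 9 \sqrt{22}\right) + \left(1 - \frac{14497925}{3}\right)} = \sqrt{\left(-10008 + 9 \sqrt{22}\right) - \frac{14497922}{3}} = \sqrt{- \frac{14527946}{3} + 9 \sqrt{22}}$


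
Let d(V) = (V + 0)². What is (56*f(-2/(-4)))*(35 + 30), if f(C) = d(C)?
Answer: 910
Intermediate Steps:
d(V) = V²
f(C) = C²
(56*f(-2/(-4)))*(35 + 30) = (56*(-2/(-4))²)*(35 + 30) = (56*(-2*(-¼))²)*65 = (56*(½)²)*65 = (56*(¼))*65 = 14*65 = 910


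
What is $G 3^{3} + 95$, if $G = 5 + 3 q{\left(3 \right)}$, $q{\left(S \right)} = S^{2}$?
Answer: $959$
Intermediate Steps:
$G = 32$ ($G = 5 + 3 \cdot 3^{2} = 5 + 3 \cdot 9 = 5 + 27 = 32$)
$G 3^{3} + 95 = 32 \cdot 3^{3} + 95 = 32 \cdot 27 + 95 = 864 + 95 = 959$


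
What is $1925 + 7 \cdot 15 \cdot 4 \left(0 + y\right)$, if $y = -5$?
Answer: $-175$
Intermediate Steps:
$1925 + 7 \cdot 15 \cdot 4 \left(0 + y\right) = 1925 + 7 \cdot 15 \cdot 4 \left(0 - 5\right) = 1925 + 105 \cdot 4 \left(-5\right) = 1925 + 105 \left(-20\right) = 1925 - 2100 = -175$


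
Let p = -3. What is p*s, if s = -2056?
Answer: 6168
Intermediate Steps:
p*s = -3*(-2056) = 6168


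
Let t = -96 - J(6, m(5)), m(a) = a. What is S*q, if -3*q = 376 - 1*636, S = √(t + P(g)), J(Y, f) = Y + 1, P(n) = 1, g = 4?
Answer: 260*I*√102/3 ≈ 875.29*I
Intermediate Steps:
J(Y, f) = 1 + Y
t = -103 (t = -96 - (1 + 6) = -96 - 1*7 = -96 - 7 = -103)
S = I*√102 (S = √(-103 + 1) = √(-102) = I*√102 ≈ 10.1*I)
q = 260/3 (q = -(376 - 1*636)/3 = -(376 - 636)/3 = -⅓*(-260) = 260/3 ≈ 86.667)
S*q = (I*√102)*(260/3) = 260*I*√102/3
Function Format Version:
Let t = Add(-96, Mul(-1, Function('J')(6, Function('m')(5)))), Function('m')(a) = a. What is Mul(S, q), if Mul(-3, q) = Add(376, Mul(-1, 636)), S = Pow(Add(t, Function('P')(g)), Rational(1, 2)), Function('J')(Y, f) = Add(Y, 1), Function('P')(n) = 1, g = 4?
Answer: Mul(Rational(260, 3), I, Pow(102, Rational(1, 2))) ≈ Mul(875.29, I)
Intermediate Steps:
Function('J')(Y, f) = Add(1, Y)
t = -103 (t = Add(-96, Mul(-1, Add(1, 6))) = Add(-96, Mul(-1, 7)) = Add(-96, -7) = -103)
S = Mul(I, Pow(102, Rational(1, 2))) (S = Pow(Add(-103, 1), Rational(1, 2)) = Pow(-102, Rational(1, 2)) = Mul(I, Pow(102, Rational(1, 2))) ≈ Mul(10.100, I))
q = Rational(260, 3) (q = Mul(Rational(-1, 3), Add(376, Mul(-1, 636))) = Mul(Rational(-1, 3), Add(376, -636)) = Mul(Rational(-1, 3), -260) = Rational(260, 3) ≈ 86.667)
Mul(S, q) = Mul(Mul(I, Pow(102, Rational(1, 2))), Rational(260, 3)) = Mul(Rational(260, 3), I, Pow(102, Rational(1, 2)))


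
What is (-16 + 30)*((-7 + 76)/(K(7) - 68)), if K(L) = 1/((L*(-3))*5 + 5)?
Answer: -32200/2267 ≈ -14.204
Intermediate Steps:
K(L) = 1/(5 - 15*L) (K(L) = 1/(-3*L*5 + 5) = 1/(-15*L + 5) = 1/(5 - 15*L))
(-16 + 30)*((-7 + 76)/(K(7) - 68)) = (-16 + 30)*((-7 + 76)/(-1/(-5 + 15*7) - 68)) = 14*(69/(-1/(-5 + 105) - 68)) = 14*(69/(-1/100 - 68)) = 14*(69/(-6801/100)) = 14*(69*(-100/6801)) = 14*(-2300/2267) = -32200/2267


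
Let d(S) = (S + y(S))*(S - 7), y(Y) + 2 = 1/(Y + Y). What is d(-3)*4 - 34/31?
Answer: 19118/93 ≈ 205.57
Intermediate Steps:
y(Y) = -2 + 1/(2*Y) (y(Y) = -2 + 1/(Y + Y) = -2 + 1/(2*Y))
d(S) = (-7 + S)*(-2 + S + 1/(2*S)) (d(S) = (S + (-2 + 1/(2*S)))*(S - 7) = (-2 + S + 1/(2*S))*(-7 + S) = (-7 + S)*(-2 + S + 1/(2*S)))
d(-3)*4 - 34/31 = (29/2 + (-3)² - 9*(-3) - 7/2/(-3))*4 - 34/31 = (29/2 + 9 + 27 - 7/2*(-⅓))*4 - 34*1/31 = (29/2 + 9 + 27 + 7/6)*4 - 34/31 = (155/3)*4 - 34/31 = 620/3 - 34/31 = 19118/93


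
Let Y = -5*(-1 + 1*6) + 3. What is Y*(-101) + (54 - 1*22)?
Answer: 2254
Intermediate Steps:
Y = -22 (Y = -5*(-1 + 6) + 3 = -5*5 + 3 = -25 + 3 = -22)
Y*(-101) + (54 - 1*22) = -22*(-101) + (54 - 1*22) = 2222 + (54 - 22) = 2222 + 32 = 2254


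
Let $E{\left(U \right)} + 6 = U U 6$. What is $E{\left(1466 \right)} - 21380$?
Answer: $12873550$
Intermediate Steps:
$E{\left(U \right)} = -6 + 6 U^{2}$ ($E{\left(U \right)} = -6 + U U 6 = -6 + U^{2} \cdot 6 = -6 + 6 U^{2}$)
$E{\left(1466 \right)} - 21380 = \left(-6 + 6 \cdot 1466^{2}\right) - 21380 = \left(-6 + 6 \cdot 2149156\right) - 21380 = \left(-6 + 12894936\right) - 21380 = 12894930 - 21380 = 12873550$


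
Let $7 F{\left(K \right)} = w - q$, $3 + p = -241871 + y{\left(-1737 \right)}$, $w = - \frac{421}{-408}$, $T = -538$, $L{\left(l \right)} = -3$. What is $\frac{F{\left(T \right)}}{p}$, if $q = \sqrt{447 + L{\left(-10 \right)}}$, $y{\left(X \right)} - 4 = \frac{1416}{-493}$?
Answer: $- \frac{12209}{20032878768} + \frac{493 \sqrt{111}}{417351641} \approx 1.1836 \cdot 10^{-5}$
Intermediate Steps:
$y{\left(X \right)} = \frac{556}{493}$ ($y{\left(X \right)} = 4 + \frac{1416}{-493} = 4 + 1416 \left(- \frac{1}{493}\right) = 4 - \frac{1416}{493} = \frac{556}{493}$)
$w = \frac{421}{408}$ ($w = \left(-421\right) \left(- \frac{1}{408}\right) = \frac{421}{408} \approx 1.0319$)
$q = 2 \sqrt{111}$ ($q = \sqrt{447 - 3} = \sqrt{444} = 2 \sqrt{111} \approx 21.071$)
$p = - \frac{119243326}{493}$ ($p = -3 + \left(-241871 + \frac{556}{493}\right) = -3 - \frac{119241847}{493} = - \frac{119243326}{493} \approx -2.4187 \cdot 10^{5}$)
$F{\left(K \right)} = \frac{421}{2856} - \frac{2 \sqrt{111}}{7}$ ($F{\left(K \right)} = \frac{\frac{421}{408} - 2 \sqrt{111}}{7} = \frac{421}{2856} - \frac{2 \sqrt{111}}{7}$)
$\frac{F{\left(T \right)}}{p} = \frac{\frac{421}{2856} - \frac{2 \sqrt{111}}{7}}{- \frac{119243326}{493}} = \left(\frac{421}{2856} - \frac{2 \sqrt{111}}{7}\right) \left(- \frac{493}{119243326}\right) = - \frac{12209}{20032878768} + \frac{493 \sqrt{111}}{417351641}$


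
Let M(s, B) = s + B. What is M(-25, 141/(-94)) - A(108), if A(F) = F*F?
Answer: -23381/2 ≈ -11691.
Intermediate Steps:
A(F) = F**2
M(s, B) = B + s
M(-25, 141/(-94)) - A(108) = (141/(-94) - 25) - 1*108**2 = (141*(-1/94) - 25) - 1*11664 = (-3/2 - 25) - 11664 = -53/2 - 11664 = -23381/2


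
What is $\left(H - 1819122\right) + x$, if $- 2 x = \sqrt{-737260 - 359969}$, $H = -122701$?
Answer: $-1941823 - \frac{i \sqrt{1097229}}{2} \approx -1.9418 \cdot 10^{6} - 523.74 i$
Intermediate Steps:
$x = - \frac{i \sqrt{1097229}}{2}$ ($x = - \frac{\sqrt{-737260 - 359969}}{2} = - \frac{\sqrt{-1097229}}{2} = - \frac{i \sqrt{1097229}}{2} \approx - 523.74 i$)
$\left(H - 1819122\right) + x = \left(-122701 - 1819122\right) - \frac{i \sqrt{1097229}}{2} = -1941823 - \frac{i \sqrt{1097229}}{2}$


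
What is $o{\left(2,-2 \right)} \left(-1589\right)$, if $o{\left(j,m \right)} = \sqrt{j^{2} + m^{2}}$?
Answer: $- 3178 \sqrt{2} \approx -4494.4$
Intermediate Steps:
$o{\left(2,-2 \right)} \left(-1589\right) = \sqrt{2^{2} + \left(-2\right)^{2}} \left(-1589\right) = \sqrt{4 + 4} \left(-1589\right) = \sqrt{8} \left(-1589\right) = 2 \sqrt{2} \left(-1589\right) = - 3178 \sqrt{2}$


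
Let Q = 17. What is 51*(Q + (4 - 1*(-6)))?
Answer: 1377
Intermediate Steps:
51*(Q + (4 - 1*(-6))) = 51*(17 + (4 - 1*(-6))) = 51*(17 + (4 + 6)) = 51*(17 + 10) = 51*27 = 1377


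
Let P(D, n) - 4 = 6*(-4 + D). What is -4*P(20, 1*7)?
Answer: -400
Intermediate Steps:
P(D, n) = -20 + 6*D (P(D, n) = 4 + 6*(-4 + D) = 4 + (-24 + 6*D) = -20 + 6*D)
-4*P(20, 1*7) = -4*(-20 + 6*20) = -4*(-20 + 120) = -4*100 = -400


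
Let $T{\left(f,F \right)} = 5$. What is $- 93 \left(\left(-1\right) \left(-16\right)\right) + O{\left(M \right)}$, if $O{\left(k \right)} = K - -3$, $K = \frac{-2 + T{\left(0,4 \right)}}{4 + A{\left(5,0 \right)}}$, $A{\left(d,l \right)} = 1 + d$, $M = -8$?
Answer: $- \frac{14847}{10} \approx -1484.7$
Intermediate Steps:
$K = \frac{3}{10}$ ($K = \frac{-2 + 5}{4 + \left(1 + 5\right)} = \frac{3}{4 + 6} = \frac{3}{10} \approx 0.3$)
$O{\left(k \right)} = \frac{33}{10}$ ($O{\left(k \right)} = \frac{3}{10} - -3 = \frac{3}{10} + 3 = \frac{33}{10}$)
$- 93 \left(\left(-1\right) \left(-16\right)\right) + O{\left(M \right)} = - 93 \left(\left(-1\right) \left(-16\right)\right) + \frac{33}{10} = \left(-93\right) 16 + \frac{33}{10} = -1488 + \frac{33}{10} = - \frac{14847}{10}$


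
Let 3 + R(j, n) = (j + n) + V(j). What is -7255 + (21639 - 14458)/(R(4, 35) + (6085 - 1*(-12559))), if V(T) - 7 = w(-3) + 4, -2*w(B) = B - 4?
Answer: -271242833/37389 ≈ -7254.6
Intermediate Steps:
w(B) = 2 - B/2 (w(B) = -(B - 4)/2 = -(-4 + B)/2 = 2 - B/2)
V(T) = 29/2 (V(T) = 7 + ((2 - ½*(-3)) + 4) = 7 + ((2 + 3/2) + 4) = 7 + (7/2 + 4) = 7 + 15/2 = 29/2)
R(j, n) = 23/2 + j + n (R(j, n) = -3 + ((j + n) + 29/2) = -3 + (29/2 + j + n) = 23/2 + j + n)
-7255 + (21639 - 14458)/(R(4, 35) + (6085 - 1*(-12559))) = -7255 + (21639 - 14458)/((23/2 + 4 + 35) + (6085 - 1*(-12559))) = -7255 + 7181/(101/2 + (6085 + 12559)) = -7255 + 7181/(101/2 + 18644) = -7255 + 7181/(37389/2) = -7255 + 7181*(2/37389) = -7255 + 14362/37389 = -271242833/37389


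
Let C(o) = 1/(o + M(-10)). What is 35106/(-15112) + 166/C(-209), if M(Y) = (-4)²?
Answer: -242096681/7556 ≈ -32040.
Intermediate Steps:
M(Y) = 16
C(o) = 1/(16 + o) (C(o) = 1/(o + 16) = 1/(16 + o))
35106/(-15112) + 166/C(-209) = 35106/(-15112) + 166/(1/(16 - 209)) = 35106*(-1/15112) + 166/(1/(-193)) = -17553/7556 + 166/(-1/193) = -17553/7556 + 166*(-193) = -17553/7556 - 32038 = -242096681/7556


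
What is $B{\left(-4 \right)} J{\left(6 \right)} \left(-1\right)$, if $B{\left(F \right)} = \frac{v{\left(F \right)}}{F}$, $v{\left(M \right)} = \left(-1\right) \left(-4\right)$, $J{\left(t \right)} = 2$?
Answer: $2$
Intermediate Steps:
$v{\left(M \right)} = 4$
$B{\left(F \right)} = \frac{4}{F}$
$B{\left(-4 \right)} J{\left(6 \right)} \left(-1\right) = \frac{4}{-4} \cdot 2 \left(-1\right) = 4 \left(- \frac{1}{4}\right) 2 \left(-1\right) = \left(-1\right) 2 \left(-1\right) = \left(-2\right) \left(-1\right) = 2$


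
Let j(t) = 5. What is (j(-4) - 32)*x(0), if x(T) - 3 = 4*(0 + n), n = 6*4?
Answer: -2673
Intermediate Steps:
n = 24
x(T) = 99 (x(T) = 3 + 4*(0 + 24) = 3 + 4*24 = 3 + 96 = 99)
(j(-4) - 32)*x(0) = (5 - 32)*99 = -27*99 = -2673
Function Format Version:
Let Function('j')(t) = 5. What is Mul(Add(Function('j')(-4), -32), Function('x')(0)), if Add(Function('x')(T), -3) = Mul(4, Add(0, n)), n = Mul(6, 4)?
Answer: -2673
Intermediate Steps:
n = 24
Function('x')(T) = 99 (Function('x')(T) = Add(3, Mul(4, Add(0, 24))) = Add(3, Mul(4, 24)) = Add(3, 96) = 99)
Mul(Add(Function('j')(-4), -32), Function('x')(0)) = Mul(Add(5, -32), 99) = Mul(-27, 99) = -2673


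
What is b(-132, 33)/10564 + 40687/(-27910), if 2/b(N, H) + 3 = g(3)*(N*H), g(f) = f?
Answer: -702268022506/481733731005 ≈ -1.4578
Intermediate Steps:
b(N, H) = 2/(-3 + 3*H*N) (b(N, H) = 2/(-3 + 3*(N*H)) = 2/(-3 + 3*(H*N)) = 2/(-3 + 3*H*N))
b(-132, 33)/10564 + 40687/(-27910) = (2/(3*(-1 + 33*(-132))))/10564 + 40687/(-27910) = (2/(3*(-1 - 4356)))*(1/10564) + 40687*(-1/27910) = ((2/3)/(-4357))*(1/10564) - 40687/27910 = ((2/3)*(-1/4357))*(1/10564) - 40687/27910 = -2/13071*1/10564 - 40687/27910 = -1/69041022 - 40687/27910 = -702268022506/481733731005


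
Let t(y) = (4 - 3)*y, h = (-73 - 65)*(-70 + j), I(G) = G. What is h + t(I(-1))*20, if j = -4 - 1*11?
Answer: 11710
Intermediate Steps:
j = -15 (j = -4 - 11 = -15)
h = 11730 (h = (-73 - 65)*(-70 - 15) = -138*(-85) = 11730)
t(y) = y (t(y) = 1*y = y)
h + t(I(-1))*20 = 11730 - 1*20 = 11730 - 20 = 11710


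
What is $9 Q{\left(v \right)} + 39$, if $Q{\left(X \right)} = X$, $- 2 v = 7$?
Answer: $\frac{15}{2} \approx 7.5$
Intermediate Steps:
$v = - \frac{7}{2}$ ($v = \left(- \frac{1}{2}\right) 7 = - \frac{7}{2} \approx -3.5$)
$9 Q{\left(v \right)} + 39 = 9 \left(- \frac{7}{2}\right) + 39 = - \frac{63}{2} + 39 = \frac{15}{2}$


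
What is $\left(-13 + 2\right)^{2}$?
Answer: $121$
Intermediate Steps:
$\left(-13 + 2\right)^{2} = \left(-11\right)^{2} = 121$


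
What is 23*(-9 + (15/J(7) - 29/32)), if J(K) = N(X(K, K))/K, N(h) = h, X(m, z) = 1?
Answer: 69989/32 ≈ 2187.2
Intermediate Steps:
J(K) = 1/K
23*(-9 + (15/J(7) - 29/32)) = 23*(-9 + (15/(1/7) - 29/32)) = 23*(-9 + (15/(⅐) - 29*1/32)) = 23*(-9 + (15*7 - 29/32)) = 23*(-9 + (105 - 29/32)) = 23*(-9 + 3331/32) = 23*(3043/32) = 69989/32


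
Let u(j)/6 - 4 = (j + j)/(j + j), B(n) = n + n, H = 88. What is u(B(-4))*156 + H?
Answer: 4768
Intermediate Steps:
B(n) = 2*n
u(j) = 30 (u(j) = 24 + 6*((j + j)/(j + j)) = 24 + 6*((2*j)/((2*j))) = 24 + 6*((2*j)*(1/(2*j))) = 24 + 6*1 = 24 + 6 = 30)
u(B(-4))*156 + H = 30*156 + 88 = 4680 + 88 = 4768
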